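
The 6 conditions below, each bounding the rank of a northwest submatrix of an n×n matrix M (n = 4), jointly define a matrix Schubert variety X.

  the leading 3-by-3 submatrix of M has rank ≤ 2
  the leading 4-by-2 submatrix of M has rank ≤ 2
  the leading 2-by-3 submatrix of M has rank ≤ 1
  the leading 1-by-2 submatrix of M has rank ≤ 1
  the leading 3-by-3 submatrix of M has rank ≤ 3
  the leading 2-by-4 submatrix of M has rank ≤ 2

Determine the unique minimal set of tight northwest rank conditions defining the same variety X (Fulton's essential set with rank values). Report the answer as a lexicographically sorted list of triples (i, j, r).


The tightest implied rank at each (i,j), from the 6 conditions:

  1 1 1 1
  1 1 1 2
  1 2 2 3
  1 2 3 4

so w = (1, 4, 2, 3).

Fulton essential set (1 of the 2 Rothe cells):

[(2, 3, 1)]


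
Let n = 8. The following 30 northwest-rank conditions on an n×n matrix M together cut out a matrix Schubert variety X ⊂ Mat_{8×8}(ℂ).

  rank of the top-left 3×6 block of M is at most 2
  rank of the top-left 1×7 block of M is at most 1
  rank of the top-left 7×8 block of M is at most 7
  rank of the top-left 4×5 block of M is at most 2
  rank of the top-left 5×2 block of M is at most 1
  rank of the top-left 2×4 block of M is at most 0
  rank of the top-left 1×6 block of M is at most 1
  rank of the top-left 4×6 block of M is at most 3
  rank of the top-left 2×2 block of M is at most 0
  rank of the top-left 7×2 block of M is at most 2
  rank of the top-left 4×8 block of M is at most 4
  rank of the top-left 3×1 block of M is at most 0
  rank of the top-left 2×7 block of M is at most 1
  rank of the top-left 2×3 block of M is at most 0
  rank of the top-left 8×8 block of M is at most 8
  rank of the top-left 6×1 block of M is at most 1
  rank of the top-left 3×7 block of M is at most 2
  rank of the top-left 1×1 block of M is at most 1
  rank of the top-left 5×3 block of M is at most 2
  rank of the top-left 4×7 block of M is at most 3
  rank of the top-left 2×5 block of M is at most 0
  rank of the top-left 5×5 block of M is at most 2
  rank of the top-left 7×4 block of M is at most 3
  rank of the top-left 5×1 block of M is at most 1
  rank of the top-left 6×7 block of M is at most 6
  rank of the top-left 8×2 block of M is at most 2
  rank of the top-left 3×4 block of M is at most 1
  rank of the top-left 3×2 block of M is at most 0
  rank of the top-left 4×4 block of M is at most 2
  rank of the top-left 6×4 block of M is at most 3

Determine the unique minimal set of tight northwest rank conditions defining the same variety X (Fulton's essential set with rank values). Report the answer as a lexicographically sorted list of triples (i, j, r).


Propagating the 30 rank bounds to every northwest block:

  0 | 0 | 0 | 0 | 0 | 1 | 1 | 1
  0 | 0 | 0 | 0 | 0 | 1 | 1 | 2
  0 | 0 | 1 | 1 | 1 | 2 | 2 | 3
  1 | 1 | 2 | 2 | 2 | 3 | 3 | 4
  1 | 1 | 2 | 2 | 2 | 3 | 4 | 5
  1 | 2 | 3 | 3 | 3 | 4 | 5 | 6
  1 | 2 | 3 | 3 | 4 | 5 | 6 | 7
  1 | 2 | 3 | 4 | 5 | 6 | 7 | 8

reading off 1-entries of Δ²R: w = (6, 8, 3, 1, 7, 2, 5, 4).

Rothe diagram D(w) (17 cells), 6 SE-corners (essential conditions):

[(2, 5, 0), (2, 7, 1), (3, 2, 0), (5, 2, 1), (5, 5, 2), (7, 4, 3)]


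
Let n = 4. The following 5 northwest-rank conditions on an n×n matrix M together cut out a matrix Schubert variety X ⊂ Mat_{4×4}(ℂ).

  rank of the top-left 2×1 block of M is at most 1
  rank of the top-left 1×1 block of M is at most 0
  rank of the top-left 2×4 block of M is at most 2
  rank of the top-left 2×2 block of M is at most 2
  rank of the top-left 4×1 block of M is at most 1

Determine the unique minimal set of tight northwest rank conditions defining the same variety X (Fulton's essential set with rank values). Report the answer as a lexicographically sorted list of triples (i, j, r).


Propagating the 5 rank bounds to every northwest block:

  i=1: 0 | 1 | 1 | 1
  i=2: 1 | 2 | 2 | 2
  i=3: 1 | 2 | 3 | 3
  i=4: 1 | 2 | 3 | 4

second differences of R give the permutation w = (2, 1, 3, 4).

Rothe diagram D(w) (1 cell), 1 SE-corner (essential condition):

[(1, 1, 0)]


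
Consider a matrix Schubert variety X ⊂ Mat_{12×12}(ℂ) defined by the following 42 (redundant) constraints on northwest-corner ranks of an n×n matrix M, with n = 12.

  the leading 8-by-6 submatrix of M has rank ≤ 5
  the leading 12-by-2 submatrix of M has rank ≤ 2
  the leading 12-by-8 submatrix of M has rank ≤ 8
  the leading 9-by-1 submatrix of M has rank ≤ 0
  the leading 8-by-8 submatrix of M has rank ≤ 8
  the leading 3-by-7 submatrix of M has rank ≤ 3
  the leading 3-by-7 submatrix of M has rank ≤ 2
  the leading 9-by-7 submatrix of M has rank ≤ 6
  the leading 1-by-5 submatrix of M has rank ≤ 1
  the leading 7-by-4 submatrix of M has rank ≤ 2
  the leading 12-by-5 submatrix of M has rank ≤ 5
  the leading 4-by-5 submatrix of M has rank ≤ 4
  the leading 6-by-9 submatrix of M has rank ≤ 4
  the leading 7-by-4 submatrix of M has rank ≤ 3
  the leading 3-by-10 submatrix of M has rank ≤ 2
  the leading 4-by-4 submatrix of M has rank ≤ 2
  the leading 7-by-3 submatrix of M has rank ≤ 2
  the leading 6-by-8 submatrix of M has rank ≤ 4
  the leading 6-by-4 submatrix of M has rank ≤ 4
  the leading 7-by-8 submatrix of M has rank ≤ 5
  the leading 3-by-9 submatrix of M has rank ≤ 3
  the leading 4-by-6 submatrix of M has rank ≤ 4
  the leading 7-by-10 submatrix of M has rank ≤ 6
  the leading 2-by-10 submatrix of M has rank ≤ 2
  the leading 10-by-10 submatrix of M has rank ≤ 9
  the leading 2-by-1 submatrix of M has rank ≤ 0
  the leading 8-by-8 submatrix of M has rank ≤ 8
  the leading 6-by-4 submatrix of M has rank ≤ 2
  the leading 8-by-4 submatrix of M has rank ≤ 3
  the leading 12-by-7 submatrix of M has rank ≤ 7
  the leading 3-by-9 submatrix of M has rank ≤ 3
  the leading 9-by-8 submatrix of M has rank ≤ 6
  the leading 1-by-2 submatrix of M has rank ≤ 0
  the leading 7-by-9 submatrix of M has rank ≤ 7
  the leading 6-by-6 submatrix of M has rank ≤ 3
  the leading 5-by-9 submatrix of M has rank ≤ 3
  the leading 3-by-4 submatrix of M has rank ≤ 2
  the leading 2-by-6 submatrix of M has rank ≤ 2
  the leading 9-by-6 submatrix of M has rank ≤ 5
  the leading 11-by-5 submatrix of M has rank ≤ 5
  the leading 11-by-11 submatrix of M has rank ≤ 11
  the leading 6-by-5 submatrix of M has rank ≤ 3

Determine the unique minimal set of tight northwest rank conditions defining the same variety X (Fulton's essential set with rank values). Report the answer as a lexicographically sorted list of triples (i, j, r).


Reconstructing r_w from the 42 given conditions:

  i=1: 0 0 1 1 1 1 1 1 1 1 1 1
  i=2: 0 1 2 2 2 2 2 2 2 2 2 2
  i=3: 0 1 2 2 2 2 2 2 2 2 3 3
  i=4: 0 1 2 2 3 3 3 3 3 3 4 4
  i=5: 0 1 2 2 3 3 3 3 3 4 5 5
  i=6: 0 1 2 2 3 3 4 4 4 5 6 6
  i=7: 0 1 2 2 3 4 5 5 5 6 7 7
  i=8: 0 1 2 3 4 5 6 6 6 7 8 8
  i=9: 0 1 2 3 4 5 6 6 7 8 9 9
  i=10: 1 2 3 4 5 6 7 7 8 9 10 10
  i=11: 1 2 3 4 5 6 7 8 9 10 11 11
  i=12: 1 2 3 4 5 6 7 8 9 10 11 12

so w = (3, 2, 11, 5, 10, 7, 6, 4, 9, 1, 8, 12).

|D(w)|=27, |Ess(w)|=7:

[(1, 2, 0), (3, 10, 2), (5, 9, 3), (6, 6, 3), (7, 4, 2), (9, 1, 0), (9, 8, 6)]


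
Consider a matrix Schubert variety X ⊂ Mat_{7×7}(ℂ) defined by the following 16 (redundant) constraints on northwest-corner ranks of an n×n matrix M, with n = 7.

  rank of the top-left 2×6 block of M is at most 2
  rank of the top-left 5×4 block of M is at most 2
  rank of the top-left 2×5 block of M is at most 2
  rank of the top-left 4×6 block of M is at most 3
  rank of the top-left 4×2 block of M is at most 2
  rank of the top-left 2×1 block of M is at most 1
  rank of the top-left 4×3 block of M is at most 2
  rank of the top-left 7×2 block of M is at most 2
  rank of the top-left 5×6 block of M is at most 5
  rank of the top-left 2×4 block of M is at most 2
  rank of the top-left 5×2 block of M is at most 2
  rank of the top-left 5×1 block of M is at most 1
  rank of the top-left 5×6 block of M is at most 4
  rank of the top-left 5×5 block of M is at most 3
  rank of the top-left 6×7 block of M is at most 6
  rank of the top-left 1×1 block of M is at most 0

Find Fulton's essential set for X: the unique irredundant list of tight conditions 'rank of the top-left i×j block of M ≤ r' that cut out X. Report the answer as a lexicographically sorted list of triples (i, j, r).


Reconstructing r_w from the 16 given conditions:

  i=1: 0 | 1 | 1 | 1 | 1 | 1 | 1
  i=2: 1 | 2 | 2 | 2 | 2 | 2 | 2
  i=3: 1 | 2 | 2 | 2 | 3 | 3 | 3
  i=4: 1 | 2 | 2 | 2 | 3 | 3 | 4
  i=5: 1 | 2 | 2 | 2 | 3 | 4 | 5
  i=6: 1 | 2 | 3 | 3 | 4 | 5 | 6
  i=7: 1 | 2 | 3 | 4 | 5 | 6 | 7

the unique w with this rank table is (2, 1, 5, 7, 6, 3, 4).

|D(w)|=8, |Ess(w)|=3:

[(1, 1, 0), (4, 6, 3), (5, 4, 2)]


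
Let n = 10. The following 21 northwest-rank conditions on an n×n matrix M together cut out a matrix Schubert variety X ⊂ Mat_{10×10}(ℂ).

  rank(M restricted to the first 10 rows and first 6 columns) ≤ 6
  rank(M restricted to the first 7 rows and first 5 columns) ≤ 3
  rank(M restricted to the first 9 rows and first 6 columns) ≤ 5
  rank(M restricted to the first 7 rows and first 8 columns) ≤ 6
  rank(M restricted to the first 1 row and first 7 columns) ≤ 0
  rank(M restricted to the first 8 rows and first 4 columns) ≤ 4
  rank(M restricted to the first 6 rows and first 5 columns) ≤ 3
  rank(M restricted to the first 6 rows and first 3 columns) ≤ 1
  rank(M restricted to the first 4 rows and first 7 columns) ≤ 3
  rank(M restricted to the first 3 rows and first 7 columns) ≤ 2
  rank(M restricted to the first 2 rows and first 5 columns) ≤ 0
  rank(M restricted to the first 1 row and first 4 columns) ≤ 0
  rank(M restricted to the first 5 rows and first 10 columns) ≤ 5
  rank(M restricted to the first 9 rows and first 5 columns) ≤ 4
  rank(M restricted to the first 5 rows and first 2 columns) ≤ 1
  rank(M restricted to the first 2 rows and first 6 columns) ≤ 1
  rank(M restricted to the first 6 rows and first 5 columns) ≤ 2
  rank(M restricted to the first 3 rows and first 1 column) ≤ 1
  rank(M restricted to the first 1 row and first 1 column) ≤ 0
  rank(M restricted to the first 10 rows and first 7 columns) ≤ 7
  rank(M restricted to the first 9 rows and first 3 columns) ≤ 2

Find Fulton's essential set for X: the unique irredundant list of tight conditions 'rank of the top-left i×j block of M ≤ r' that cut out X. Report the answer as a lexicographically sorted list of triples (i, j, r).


Computing R[i][j] = min implied NW-rank bound (n=10, 21 conditions):

  i=1: 0 0 0 0 0 0 0 1 1 1
  i=2: 0 0 0 0 0 1 1 2 2 2
  i=3: 1 1 1 1 1 2 2 3 3 3
  i=4: 1 1 1 2 2 3 3 4 4 4
  i=5: 1 1 1 2 2 3 4 5 5 5
  i=6: 1 1 1 2 2 3 4 5 6 6
  i=7: 1 2 2 3 3 4 5 6 7 7
  i=8: 1 2 2 3 4 5 6 7 8 8
  i=9: 1 2 2 3 4 5 6 7 8 9
  i=10: 1 2 3 4 5 6 7 8 9 10

reading off 1-entries of Δ²R: w = (8, 6, 1, 4, 7, 9, 2, 5, 10, 3).

|D(w)|=22, |Ess(w)|=5:

[(1, 7, 0), (2, 5, 0), (6, 3, 1), (6, 5, 2), (9, 3, 2)]


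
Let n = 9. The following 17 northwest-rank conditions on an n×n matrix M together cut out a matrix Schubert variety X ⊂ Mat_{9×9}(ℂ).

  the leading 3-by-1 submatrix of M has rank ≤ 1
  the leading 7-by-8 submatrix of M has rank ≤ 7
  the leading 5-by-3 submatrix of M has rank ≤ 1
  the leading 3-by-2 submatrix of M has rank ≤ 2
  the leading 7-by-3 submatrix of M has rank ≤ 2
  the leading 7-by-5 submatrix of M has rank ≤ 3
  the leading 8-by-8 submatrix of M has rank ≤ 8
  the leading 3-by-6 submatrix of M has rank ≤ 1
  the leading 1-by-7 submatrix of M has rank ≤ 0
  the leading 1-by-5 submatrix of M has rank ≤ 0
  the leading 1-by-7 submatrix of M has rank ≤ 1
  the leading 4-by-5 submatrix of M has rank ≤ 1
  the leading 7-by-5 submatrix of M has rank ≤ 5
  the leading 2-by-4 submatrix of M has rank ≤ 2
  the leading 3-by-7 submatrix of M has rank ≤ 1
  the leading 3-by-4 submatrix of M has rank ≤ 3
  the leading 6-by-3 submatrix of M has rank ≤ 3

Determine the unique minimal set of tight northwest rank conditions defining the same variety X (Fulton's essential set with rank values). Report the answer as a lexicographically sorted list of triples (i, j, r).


Rank table r_w(9×9) implied by the 17 constraints:

  R[1]: 0, 0, 0, 0, 0, 0, 0, 1, 1
  R[2]: 1, 1, 1, 1, 1, 1, 1, 2, 2
  R[3]: 1, 1, 1, 1, 1, 1, 1, 2, 3
  R[4]: 1, 1, 1, 1, 1, 2, 2, 3, 4
  R[5]: 1, 1, 1, 2, 2, 3, 3, 4, 5
  R[6]: 1, 2, 2, 3, 3, 4, 4, 5, 6
  R[7]: 1, 2, 2, 3, 3, 4, 5, 6, 7
  R[8]: 1, 2, 3, 4, 4, 5, 6, 7, 8
  R[9]: 1, 2, 3, 4, 5, 6, 7, 8, 9

the unique w with this rank table is (8, 1, 9, 6, 4, 2, 7, 3, 5).

Rothe diagram D(w) (21 cells), 6 SE-corners (essential conditions):

[(1, 7, 0), (3, 7, 1), (4, 5, 1), (5, 3, 1), (7, 3, 2), (7, 5, 3)]


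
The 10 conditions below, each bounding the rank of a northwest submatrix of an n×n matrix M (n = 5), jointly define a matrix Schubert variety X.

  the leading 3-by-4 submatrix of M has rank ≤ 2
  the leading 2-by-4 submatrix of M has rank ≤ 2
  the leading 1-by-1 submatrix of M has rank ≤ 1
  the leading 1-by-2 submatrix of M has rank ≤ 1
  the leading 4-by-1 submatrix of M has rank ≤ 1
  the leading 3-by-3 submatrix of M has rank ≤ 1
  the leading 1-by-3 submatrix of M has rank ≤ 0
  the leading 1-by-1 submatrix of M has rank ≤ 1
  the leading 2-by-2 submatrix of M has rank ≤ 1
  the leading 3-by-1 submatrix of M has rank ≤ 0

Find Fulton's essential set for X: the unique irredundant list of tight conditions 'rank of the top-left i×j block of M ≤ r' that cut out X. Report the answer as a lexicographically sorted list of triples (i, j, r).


Computing R[i][j] = min implied NW-rank bound (n=5, 10 conditions):

  0  0  0  1  1
  0  1  1  2  2
  0  1  1  2  3
  1  2  2  3  4
  1  2  3  4  5

hence w(1..5) = (4, 2, 5, 1, 3).

3 SE-corners of the 6-cell Rothe diagram give Ess(w):

[(1, 3, 0), (3, 1, 0), (3, 3, 1)]


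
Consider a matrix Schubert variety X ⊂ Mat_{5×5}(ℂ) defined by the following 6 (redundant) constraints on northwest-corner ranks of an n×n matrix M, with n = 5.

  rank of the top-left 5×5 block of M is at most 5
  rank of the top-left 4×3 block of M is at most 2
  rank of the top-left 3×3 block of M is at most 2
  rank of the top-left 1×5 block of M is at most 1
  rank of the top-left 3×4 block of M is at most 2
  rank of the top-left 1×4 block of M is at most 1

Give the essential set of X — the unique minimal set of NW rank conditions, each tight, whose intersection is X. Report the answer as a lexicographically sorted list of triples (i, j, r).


Propagating the 6 rank bounds to every northwest block:

  1, 1, 1, 1, 1
  1, 2, 2, 2, 2
  1, 2, 2, 2, 3
  1, 2, 2, 3, 4
  1, 2, 3, 4, 5

so w = (1, 2, 5, 4, 3).

Rothe diagram D(w) (3 cells), 2 SE-corners (essential conditions):

[(3, 4, 2), (4, 3, 2)]


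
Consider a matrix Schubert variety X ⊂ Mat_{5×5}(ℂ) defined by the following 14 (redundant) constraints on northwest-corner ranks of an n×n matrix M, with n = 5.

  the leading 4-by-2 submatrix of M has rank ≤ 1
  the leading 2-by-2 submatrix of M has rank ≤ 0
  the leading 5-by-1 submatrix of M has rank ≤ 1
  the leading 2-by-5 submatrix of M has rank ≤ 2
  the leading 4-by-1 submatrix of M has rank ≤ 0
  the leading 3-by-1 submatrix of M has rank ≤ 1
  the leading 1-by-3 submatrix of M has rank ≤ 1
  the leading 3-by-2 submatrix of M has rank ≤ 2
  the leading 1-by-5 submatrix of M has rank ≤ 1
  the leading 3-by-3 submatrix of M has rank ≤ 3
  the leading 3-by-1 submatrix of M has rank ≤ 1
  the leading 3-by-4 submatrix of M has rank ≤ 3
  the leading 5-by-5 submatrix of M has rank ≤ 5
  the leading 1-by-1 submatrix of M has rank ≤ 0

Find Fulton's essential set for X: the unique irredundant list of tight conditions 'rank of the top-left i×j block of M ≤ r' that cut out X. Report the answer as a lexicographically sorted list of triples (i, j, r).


Propagating the 14 rank bounds to every northwest block:

  R[1]: 0 | 0 | 1 | 1 | 1
  R[2]: 0 | 0 | 1 | 2 | 2
  R[3]: 0 | 1 | 2 | 3 | 3
  R[4]: 0 | 1 | 2 | 3 | 4
  R[5]: 1 | 2 | 3 | 4 | 5

the unique w with this rank table is (3, 4, 2, 5, 1).

Rothe diagram D(w) (6 cells), 2 SE-corners (essential conditions):

[(2, 2, 0), (4, 1, 0)]


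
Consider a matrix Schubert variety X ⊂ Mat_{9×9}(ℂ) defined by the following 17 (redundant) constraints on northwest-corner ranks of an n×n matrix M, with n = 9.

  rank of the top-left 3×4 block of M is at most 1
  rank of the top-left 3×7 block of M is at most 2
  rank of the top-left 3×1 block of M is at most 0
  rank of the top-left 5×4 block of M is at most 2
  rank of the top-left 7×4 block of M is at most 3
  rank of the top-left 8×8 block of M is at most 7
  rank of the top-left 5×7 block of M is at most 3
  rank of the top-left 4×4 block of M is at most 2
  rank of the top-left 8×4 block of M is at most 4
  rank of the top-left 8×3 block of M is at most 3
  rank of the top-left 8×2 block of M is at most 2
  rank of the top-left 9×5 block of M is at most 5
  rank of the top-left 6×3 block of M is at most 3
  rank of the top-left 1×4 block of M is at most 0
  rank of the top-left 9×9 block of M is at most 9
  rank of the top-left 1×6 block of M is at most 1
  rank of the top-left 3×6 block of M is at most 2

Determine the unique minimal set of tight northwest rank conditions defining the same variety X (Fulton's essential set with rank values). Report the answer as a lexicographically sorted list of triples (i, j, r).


Computing R[i][j] = min implied NW-rank bound (n=9, 17 conditions):

  R[1]: 0 | 0 | 0 | 0 | 1 | 1 | 1 | 1 | 1
  R[2]: 0 | 1 | 1 | 1 | 2 | 2 | 2 | 2 | 2
  R[3]: 0 | 1 | 1 | 1 | 2 | 2 | 2 | 3 | 3
  R[4]: 1 | 2 | 2 | 2 | 3 | 3 | 3 | 4 | 4
  R[5]: 1 | 2 | 2 | 2 | 3 | 3 | 3 | 4 | 5
  R[6]: 1 | 2 | 3 | 3 | 4 | 4 | 4 | 5 | 6
  R[7]: 1 | 2 | 3 | 3 | 4 | 5 | 5 | 6 | 7
  R[8]: 1 | 2 | 3 | 4 | 5 | 6 | 6 | 7 | 8
  R[9]: 1 | 2 | 3 | 4 | 5 | 6 | 7 | 8 | 9

the unique w with this rank table is (5, 2, 8, 1, 9, 3, 6, 4, 7).

7 SE-corners of the 15-cell Rothe diagram give Ess(w):

[(1, 4, 0), (3, 1, 0), (3, 4, 1), (3, 7, 2), (5, 4, 2), (5, 7, 3), (7, 4, 3)]


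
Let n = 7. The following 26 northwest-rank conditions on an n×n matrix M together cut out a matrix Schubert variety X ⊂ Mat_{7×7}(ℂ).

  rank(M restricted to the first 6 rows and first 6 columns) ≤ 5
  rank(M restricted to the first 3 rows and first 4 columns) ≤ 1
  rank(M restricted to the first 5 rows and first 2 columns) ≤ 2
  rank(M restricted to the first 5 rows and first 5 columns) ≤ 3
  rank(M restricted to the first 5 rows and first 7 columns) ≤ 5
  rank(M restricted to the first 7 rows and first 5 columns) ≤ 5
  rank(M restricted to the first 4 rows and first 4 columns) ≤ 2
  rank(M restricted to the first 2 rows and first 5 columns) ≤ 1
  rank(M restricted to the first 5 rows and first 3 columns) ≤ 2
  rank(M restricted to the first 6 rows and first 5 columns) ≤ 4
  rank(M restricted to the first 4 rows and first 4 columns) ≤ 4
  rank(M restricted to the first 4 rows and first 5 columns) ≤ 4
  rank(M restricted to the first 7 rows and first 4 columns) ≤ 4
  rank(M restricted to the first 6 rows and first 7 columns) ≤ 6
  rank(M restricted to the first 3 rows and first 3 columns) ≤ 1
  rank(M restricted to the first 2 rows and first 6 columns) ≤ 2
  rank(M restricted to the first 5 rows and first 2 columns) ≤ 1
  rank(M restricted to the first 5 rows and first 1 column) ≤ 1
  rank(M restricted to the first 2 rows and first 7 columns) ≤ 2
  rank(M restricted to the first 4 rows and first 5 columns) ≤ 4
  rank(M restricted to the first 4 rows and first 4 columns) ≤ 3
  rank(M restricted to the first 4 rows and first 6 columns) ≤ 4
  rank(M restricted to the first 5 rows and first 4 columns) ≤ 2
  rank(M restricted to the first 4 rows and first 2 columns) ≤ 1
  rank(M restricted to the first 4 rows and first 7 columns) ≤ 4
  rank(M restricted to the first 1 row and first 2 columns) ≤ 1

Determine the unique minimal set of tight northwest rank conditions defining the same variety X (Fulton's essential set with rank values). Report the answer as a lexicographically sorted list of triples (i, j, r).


Reconstructing r_w from the 26 given conditions:

  R[1]: 1  1  1  1  1  1  1
  R[2]: 1  1  1  1  1  2  2
  R[3]: 1  1  1  1  2  3  3
  R[4]: 1  1  2  2  3  4  4
  R[5]: 1  1  2  2  3  4  5
  R[6]: 1  2  3  3  4  5  6
  R[7]: 1  2  3  4  5  6  7

giving w = (1, 6, 5, 3, 7, 2, 4) via Δ²R.

4 SE-corners of the 10-cell Rothe diagram give Ess(w):

[(2, 5, 1), (3, 4, 1), (5, 2, 1), (5, 4, 2)]


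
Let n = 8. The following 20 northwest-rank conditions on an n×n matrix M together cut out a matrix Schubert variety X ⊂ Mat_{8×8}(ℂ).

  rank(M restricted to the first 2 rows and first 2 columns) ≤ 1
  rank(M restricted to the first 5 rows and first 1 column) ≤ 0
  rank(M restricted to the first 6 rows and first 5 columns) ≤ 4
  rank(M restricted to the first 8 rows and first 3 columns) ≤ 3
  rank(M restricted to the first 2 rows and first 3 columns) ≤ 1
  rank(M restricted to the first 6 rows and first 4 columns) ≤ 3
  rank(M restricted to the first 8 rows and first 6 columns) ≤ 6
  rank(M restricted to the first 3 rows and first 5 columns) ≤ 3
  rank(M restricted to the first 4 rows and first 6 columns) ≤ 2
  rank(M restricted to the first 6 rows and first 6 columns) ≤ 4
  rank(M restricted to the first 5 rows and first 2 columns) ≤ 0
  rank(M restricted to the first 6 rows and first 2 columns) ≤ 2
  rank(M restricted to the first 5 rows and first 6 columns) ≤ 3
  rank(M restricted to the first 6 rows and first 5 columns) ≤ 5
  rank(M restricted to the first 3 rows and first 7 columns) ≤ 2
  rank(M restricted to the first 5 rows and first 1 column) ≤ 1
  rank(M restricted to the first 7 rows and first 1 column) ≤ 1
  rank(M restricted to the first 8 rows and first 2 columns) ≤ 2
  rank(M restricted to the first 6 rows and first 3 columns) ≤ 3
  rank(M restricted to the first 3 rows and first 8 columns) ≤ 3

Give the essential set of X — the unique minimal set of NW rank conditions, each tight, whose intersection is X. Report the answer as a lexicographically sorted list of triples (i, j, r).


Rank table r_w(8×8) implied by the 20 constraints:

  row 1: 0 | 0 | 1 | 1 | 1 | 1 | 1 | 1
  row 2: 0 | 0 | 1 | 2 | 2 | 2 | 2 | 2
  row 3: 0 | 0 | 1 | 2 | 2 | 2 | 2 | 3
  row 4: 0 | 0 | 1 | 2 | 2 | 2 | 3 | 4
  row 5: 0 | 0 | 1 | 2 | 3 | 3 | 4 | 5
  row 6: 1 | 1 | 2 | 3 | 4 | 4 | 5 | 6
  row 7: 1 | 2 | 3 | 4 | 5 | 5 | 6 | 7
  row 8: 1 | 2 | 3 | 4 | 5 | 6 | 7 | 8

the unique w with this rank table is (3, 4, 8, 7, 5, 1, 2, 6).

ℓ(w)=15; the 3 essential cells (i,j,r):

[(3, 7, 2), (4, 6, 2), (5, 2, 0)]


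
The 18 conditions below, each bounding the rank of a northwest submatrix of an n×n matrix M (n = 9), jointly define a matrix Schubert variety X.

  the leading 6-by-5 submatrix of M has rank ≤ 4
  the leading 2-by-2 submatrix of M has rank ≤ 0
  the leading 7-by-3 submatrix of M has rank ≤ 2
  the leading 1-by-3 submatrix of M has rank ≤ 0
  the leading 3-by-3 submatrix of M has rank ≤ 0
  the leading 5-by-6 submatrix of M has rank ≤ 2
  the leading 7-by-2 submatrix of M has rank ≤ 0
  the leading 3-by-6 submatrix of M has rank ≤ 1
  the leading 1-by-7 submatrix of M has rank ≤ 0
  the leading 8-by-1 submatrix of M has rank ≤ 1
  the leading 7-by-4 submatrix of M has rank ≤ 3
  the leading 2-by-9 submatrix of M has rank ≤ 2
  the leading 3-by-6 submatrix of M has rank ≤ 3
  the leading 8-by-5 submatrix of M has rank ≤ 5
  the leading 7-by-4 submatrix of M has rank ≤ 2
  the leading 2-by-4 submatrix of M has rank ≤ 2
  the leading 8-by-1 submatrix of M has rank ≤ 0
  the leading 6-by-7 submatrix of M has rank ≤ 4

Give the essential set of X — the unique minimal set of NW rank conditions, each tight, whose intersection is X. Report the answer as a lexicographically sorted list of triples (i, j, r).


The tightest implied rank at each (i,j), from the 18 conditions:

  0 | 0 | 0 | 0 | 0 | 0 | 0 | 1 | 1
  0 | 0 | 0 | 1 | 1 | 1 | 1 | 2 | 2
  0 | 0 | 0 | 1 | 1 | 1 | 2 | 3 | 3
  0 | 0 | 1 | 2 | 2 | 2 | 3 | 4 | 4
  0 | 0 | 1 | 2 | 2 | 2 | 3 | 4 | 5
  0 | 0 | 1 | 2 | 3 | 3 | 4 | 5 | 6
  0 | 0 | 1 | 2 | 3 | 4 | 5 | 6 | 7
  0 | 1 | 2 | 3 | 4 | 5 | 6 | 7 | 8
  1 | 2 | 3 | 4 | 5 | 6 | 7 | 8 | 9

giving w = (8, 4, 7, 3, 9, 5, 6, 2, 1) via Δ²R.

ℓ(w)=26; the 6 essential cells (i,j,r):

[(1, 7, 0), (3, 3, 0), (3, 6, 1), (5, 6, 2), (7, 2, 0), (8, 1, 0)]


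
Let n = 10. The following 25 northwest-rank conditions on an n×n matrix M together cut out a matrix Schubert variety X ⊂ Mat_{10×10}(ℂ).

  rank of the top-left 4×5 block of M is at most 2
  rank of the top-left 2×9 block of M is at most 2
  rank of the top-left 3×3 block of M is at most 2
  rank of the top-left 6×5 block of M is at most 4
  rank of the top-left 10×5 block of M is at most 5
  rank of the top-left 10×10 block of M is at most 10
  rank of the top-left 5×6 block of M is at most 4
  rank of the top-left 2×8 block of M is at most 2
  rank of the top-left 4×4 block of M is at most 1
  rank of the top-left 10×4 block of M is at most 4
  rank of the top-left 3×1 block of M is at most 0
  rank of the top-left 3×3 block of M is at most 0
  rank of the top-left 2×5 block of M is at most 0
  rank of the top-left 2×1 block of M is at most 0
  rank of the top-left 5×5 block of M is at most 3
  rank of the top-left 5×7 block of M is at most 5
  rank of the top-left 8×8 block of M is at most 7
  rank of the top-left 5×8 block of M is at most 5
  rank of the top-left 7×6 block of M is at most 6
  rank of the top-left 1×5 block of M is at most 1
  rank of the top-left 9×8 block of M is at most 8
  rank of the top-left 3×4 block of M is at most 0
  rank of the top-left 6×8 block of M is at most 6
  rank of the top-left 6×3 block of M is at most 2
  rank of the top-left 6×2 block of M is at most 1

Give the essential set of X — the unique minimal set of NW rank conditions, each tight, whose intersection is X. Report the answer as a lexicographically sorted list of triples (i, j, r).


Recovering R(i,j) via the rank-extension bound from the 25 conditions:

  row 1: 0 0 0 0 0 1 1 1 1 1
  row 2: 0 0 0 0 0 1 2 2 2 2
  row 3: 0 0 0 0 1 2 3 3 3 3
  row 4: 1 1 1 1 2 3 4 4 4 4
  row 5: 1 1 2 2 3 4 5 5 5 5
  row 6: 1 1 2 3 4 5 6 6 6 6
  row 7: 1 2 3 4 5 6 7 7 7 7
  row 8: 1 2 3 4 5 6 7 7 8 8
  row 9: 1 2 3 4 5 6 7 8 9 9
  row 10: 1 2 3 4 5 6 7 8 9 10

the unique w with this rank table is (6, 7, 5, 1, 3, 4, 2, 9, 8, 10).

4 SE-corners of the 17-cell Rothe diagram give Ess(w):

[(2, 5, 0), (3, 4, 0), (6, 2, 1), (8, 8, 7)]


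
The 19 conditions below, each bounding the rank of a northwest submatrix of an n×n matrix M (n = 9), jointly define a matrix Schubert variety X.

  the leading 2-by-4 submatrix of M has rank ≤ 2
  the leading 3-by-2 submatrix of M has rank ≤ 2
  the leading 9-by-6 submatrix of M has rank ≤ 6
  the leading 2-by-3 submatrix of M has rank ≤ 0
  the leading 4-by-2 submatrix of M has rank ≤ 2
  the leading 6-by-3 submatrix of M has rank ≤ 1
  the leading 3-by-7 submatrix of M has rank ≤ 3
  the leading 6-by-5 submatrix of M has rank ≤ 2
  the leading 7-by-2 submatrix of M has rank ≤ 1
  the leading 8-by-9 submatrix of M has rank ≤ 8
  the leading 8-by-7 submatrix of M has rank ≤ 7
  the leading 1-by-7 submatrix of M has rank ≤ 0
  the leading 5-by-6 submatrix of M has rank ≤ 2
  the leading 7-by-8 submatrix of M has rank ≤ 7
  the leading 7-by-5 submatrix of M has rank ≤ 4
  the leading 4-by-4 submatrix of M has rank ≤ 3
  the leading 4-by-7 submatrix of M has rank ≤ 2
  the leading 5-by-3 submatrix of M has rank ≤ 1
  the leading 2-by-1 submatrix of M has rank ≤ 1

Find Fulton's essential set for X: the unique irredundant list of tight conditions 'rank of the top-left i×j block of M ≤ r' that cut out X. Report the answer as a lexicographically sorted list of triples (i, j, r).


Recovering R(i,j) via the rank-extension bound from the 19 conditions:

  i=1: 0  0  0  0  0  0  0  1  1
  i=2: 0  0  0  1  1  1  1  2  2
  i=3: 1  1  1  2  2  2  2  3  3
  i=4: 1  1  1  2  2  2  2  3  4
  i=5: 1  1  1  2  2  2  3  4  5
  i=6: 1  1  1  2  2  3  4  5  6
  i=7: 1  1  2  3  3  4  5  6  7
  i=8: 1  2  3  4  4  5  6  7  8
  i=9: 1  2  3  4  5  6  7  8  9

giving w = (8, 4, 1, 9, 7, 6, 3, 2, 5) via Δ²R.

7 SE-corners of the 23-cell Rothe diagram give Ess(w):

[(1, 7, 0), (2, 3, 0), (4, 7, 2), (5, 6, 2), (6, 3, 1), (6, 5, 2), (7, 2, 1)]


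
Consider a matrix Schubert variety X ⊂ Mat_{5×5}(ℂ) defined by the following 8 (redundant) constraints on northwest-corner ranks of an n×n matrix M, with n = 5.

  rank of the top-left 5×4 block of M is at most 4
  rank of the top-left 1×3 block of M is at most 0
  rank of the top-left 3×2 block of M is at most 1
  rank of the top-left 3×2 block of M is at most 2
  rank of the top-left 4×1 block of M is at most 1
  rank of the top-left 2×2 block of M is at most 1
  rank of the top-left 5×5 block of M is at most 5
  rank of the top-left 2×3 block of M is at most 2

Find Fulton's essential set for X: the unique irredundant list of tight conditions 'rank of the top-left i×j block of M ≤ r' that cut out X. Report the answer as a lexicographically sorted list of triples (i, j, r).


Recovering R(i,j) via the rank-extension bound from the 8 conditions:

  R[1]: 0 0 0 1 1
  R[2]: 1 1 1 2 2
  R[3]: 1 1 2 3 3
  R[4]: 1 2 3 4 4
  R[5]: 1 2 3 4 5

giving w = (4, 1, 3, 2, 5) via Δ²R.

Fulton essential set (2 of the 4 Rothe cells):

[(1, 3, 0), (3, 2, 1)]


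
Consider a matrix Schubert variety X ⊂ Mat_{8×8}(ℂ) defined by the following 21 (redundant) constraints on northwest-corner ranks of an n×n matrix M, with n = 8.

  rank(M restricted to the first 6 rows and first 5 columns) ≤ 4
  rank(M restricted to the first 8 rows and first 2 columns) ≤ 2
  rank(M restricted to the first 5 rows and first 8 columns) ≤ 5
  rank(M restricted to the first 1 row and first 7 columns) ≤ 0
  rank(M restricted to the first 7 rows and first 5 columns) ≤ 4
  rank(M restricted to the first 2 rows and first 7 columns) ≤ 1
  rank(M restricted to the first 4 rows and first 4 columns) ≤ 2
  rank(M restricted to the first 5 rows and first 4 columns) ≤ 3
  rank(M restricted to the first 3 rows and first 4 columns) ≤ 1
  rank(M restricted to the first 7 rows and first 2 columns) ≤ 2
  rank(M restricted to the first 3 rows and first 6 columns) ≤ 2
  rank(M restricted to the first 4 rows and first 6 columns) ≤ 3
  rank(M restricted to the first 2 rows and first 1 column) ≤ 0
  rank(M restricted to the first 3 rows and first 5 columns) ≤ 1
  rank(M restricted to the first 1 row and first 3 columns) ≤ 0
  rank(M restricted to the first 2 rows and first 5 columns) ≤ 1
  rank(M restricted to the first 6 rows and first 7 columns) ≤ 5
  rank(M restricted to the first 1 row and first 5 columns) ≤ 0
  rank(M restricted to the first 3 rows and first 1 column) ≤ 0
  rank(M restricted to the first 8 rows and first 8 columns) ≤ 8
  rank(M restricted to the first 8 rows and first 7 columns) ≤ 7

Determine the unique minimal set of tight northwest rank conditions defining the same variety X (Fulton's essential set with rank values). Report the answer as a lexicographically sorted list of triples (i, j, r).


Rank table r_w(8×8) implied by the 21 constraints:

  row 1: 0 0 0 0 0 0 0 1
  row 2: 0 1 1 1 1 1 1 2
  row 3: 0 1 1 1 1 2 2 3
  row 4: 1 2 2 2 2 3 3 4
  row 5: 1 2 3 3 3 4 4 5
  row 6: 1 2 3 4 4 5 5 6
  row 7: 1 2 3 4 4 5 6 7
  row 8: 1 2 3 4 5 6 7 8

giving w = (8, 2, 6, 1, 3, 4, 7, 5) via Δ²R.

Fulton essential set (4 of the 13 Rothe cells):

[(1, 7, 0), (3, 1, 0), (3, 5, 1), (7, 5, 4)]


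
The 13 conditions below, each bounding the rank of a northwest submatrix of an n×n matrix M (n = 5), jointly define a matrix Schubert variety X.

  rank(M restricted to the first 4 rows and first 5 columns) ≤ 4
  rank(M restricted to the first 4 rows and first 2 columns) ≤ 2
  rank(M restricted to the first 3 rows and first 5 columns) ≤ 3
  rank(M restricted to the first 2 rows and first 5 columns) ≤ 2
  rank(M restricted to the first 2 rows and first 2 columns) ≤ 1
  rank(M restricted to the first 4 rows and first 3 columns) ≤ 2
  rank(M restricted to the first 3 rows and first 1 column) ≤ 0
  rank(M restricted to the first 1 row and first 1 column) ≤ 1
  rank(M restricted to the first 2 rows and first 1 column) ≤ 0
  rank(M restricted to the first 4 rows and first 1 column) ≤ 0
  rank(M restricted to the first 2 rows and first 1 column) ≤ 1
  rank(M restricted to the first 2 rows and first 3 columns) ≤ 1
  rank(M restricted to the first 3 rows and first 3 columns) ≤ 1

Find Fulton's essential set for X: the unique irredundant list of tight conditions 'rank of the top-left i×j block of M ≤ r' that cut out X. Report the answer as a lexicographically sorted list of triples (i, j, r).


Propagating the 13 rank bounds to every northwest block:

  0, 1, 1, 1, 1
  0, 1, 1, 2, 2
  0, 1, 1, 2, 3
  0, 1, 2, 3, 4
  1, 2, 3, 4, 5

giving w = (2, 4, 5, 3, 1) via Δ²R.

Rothe diagram D(w) (6 cells), 2 SE-corners (essential conditions):

[(3, 3, 1), (4, 1, 0)]


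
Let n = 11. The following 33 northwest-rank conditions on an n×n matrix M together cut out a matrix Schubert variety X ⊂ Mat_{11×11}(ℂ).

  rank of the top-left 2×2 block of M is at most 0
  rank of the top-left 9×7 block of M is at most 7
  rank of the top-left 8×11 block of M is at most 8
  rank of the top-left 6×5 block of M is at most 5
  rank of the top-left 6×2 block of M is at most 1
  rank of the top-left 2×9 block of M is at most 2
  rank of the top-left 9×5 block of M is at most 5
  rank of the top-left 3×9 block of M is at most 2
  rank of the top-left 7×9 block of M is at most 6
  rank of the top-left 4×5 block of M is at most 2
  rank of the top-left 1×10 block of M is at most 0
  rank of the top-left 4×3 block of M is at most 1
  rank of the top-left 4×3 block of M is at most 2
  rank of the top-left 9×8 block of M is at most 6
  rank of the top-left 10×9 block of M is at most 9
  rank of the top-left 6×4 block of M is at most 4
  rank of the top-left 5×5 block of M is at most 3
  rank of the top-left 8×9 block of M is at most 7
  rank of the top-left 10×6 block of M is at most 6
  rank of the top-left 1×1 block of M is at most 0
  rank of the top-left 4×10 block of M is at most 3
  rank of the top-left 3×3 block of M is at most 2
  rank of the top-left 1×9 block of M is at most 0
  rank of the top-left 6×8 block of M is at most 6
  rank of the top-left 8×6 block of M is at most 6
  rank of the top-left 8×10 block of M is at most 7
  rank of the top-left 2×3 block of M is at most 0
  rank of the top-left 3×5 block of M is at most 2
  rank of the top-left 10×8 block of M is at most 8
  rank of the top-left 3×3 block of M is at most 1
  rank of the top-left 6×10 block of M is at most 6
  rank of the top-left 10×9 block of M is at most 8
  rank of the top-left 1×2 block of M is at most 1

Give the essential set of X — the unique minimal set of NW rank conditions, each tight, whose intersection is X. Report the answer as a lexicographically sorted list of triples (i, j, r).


Rank table r_w(11×11) implied by the 33 constraints:

  0, 0, 0, 0, 0, 0, 0, 0, 0, 0, 1
  0, 0, 0, 1, 1, 1, 1, 1, 1, 1, 2
  1, 1, 1, 2, 2, 2, 2, 2, 2, 2, 3
  1, 1, 1, 2, 2, 3, 3, 3, 3, 3, 4
  1, 1, 2, 3, 3, 4, 4, 4, 4, 4, 5
  1, 1, 2, 3, 4, 5, 5, 5, 5, 5, 6
  1, 2, 3, 4, 5, 6, 6, 6, 6, 6, 7
  1, 2, 3, 4, 5, 6, 6, 6, 7, 7, 8
  1, 2, 3, 4, 5, 6, 6, 6, 7, 8, 9
  1, 2, 3, 4, 5, 6, 7, 7, 8, 9, 10
  1, 2, 3, 4, 5, 6, 7, 8, 9, 10, 11

so w = (11, 4, 1, 6, 3, 5, 2, 9, 10, 7, 8).

ℓ(w)=22; the 6 essential cells (i,j,r):

[(1, 10, 0), (2, 3, 0), (4, 3, 1), (4, 5, 2), (6, 2, 1), (9, 8, 6)]


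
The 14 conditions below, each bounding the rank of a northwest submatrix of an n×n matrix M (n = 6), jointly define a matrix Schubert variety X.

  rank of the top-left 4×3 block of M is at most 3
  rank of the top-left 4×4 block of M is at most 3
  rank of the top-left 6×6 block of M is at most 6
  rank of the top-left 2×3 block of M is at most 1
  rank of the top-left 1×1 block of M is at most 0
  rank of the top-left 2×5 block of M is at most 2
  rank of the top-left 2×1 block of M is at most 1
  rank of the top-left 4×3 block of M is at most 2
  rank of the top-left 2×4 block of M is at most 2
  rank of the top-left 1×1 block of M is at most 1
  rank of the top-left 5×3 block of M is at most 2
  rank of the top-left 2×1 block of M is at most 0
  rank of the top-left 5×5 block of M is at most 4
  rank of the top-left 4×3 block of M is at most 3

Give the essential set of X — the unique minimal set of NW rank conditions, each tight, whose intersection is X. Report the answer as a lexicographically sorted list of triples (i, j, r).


Recovering R(i,j) via the rank-extension bound from the 14 conditions:

  R[1]: 0, 1, 1, 1, 1, 1
  R[2]: 0, 1, 1, 2, 2, 2
  R[3]: 1, 2, 2, 3, 3, 3
  R[4]: 1, 2, 2, 3, 4, 4
  R[5]: 1, 2, 2, 3, 4, 5
  R[6]: 1, 2, 3, 4, 5, 6

second differences of R give the permutation w = (2, 4, 1, 5, 6, 3).

Rothe diagram D(w) (5 cells), 3 SE-corners (essential conditions):

[(2, 1, 0), (2, 3, 1), (5, 3, 2)]


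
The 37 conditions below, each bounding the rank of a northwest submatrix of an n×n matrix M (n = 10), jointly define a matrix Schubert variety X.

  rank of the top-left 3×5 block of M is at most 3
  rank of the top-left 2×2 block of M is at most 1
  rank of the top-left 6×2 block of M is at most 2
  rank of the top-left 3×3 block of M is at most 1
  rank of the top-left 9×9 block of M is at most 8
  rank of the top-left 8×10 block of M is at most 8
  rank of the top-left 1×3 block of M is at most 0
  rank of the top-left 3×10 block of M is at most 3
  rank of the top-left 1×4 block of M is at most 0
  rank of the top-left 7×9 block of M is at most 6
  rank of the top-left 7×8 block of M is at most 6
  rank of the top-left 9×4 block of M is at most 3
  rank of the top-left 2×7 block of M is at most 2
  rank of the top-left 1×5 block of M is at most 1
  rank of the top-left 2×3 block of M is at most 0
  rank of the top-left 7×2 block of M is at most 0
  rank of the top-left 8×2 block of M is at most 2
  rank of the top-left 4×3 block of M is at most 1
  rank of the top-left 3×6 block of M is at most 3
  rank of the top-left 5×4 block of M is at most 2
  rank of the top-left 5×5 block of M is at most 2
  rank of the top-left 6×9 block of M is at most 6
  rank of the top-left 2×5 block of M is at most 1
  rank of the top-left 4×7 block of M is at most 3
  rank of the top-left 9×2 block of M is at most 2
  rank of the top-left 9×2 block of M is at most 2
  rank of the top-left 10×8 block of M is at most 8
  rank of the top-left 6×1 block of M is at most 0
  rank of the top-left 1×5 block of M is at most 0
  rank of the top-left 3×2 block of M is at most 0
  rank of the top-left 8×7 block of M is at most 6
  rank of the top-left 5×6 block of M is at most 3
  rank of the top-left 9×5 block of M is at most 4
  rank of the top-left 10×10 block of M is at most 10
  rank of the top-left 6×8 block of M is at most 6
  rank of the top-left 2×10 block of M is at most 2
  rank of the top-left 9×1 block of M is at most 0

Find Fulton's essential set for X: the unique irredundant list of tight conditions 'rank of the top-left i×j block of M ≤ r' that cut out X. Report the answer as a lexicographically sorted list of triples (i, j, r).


Recovering R(i,j) via the rank-extension bound from the 37 conditions:

  R[1]: 0 0 0 0 0 1 1 1 1 1
  R[2]: 0 0 0 1 1 2 2 2 2 2
  R[3]: 0 0 1 2 2 3 3 3 3 3
  R[4]: 0 0 1 2 2 3 3 4 4 4
  R[5]: 0 0 1 2 2 3 4 5 5 5
  R[6]: 0 0 1 2 3 4 5 6 6 6
  R[7]: 0 0 1 2 3 4 5 6 6 7
  R[8]: 0 1 2 3 4 5 6 7 7 8
  R[9]: 0 1 2 3 4 5 6 7 8 9
  R[10]: 1 2 3 4 5 6 7 8 9 10

so w = (6, 4, 3, 8, 7, 5, 10, 2, 9, 1).

ℓ(w)=24; the 7 essential cells (i,j,r):

[(1, 5, 0), (2, 3, 0), (4, 7, 3), (5, 5, 2), (7, 2, 0), (7, 9, 6), (9, 1, 0)]
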